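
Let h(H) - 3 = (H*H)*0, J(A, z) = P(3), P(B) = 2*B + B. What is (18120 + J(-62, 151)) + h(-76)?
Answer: 18132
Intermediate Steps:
P(B) = 3*B
J(A, z) = 9 (J(A, z) = 3*3 = 9)
h(H) = 3 (h(H) = 3 + (H*H)*0 = 3 + H²*0 = 3 + 0 = 3)
(18120 + J(-62, 151)) + h(-76) = (18120 + 9) + 3 = 18129 + 3 = 18132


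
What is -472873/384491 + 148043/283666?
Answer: -77216791305/109067024006 ≈ -0.70798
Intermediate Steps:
-472873/384491 + 148043/283666 = -77216791305/109067024006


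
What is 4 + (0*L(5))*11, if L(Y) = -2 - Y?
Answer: 4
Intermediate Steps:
4 + (0*L(5))*11 = 4 + (0*(-2 - 1*5))*11 = 4 + (0*(-2 - 5))*11 = 4 + (0*(-7))*11 = 4 + 0*11 = 4 + 0 = 4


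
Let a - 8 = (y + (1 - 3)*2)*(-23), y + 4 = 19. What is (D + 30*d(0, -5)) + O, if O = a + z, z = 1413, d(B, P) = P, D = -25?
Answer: 993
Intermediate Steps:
y = 15 (y = -4 + 19 = 15)
a = -245 (a = 8 + (15 + (1 - 3)*2)*(-23) = 8 + (15 - 2*2)*(-23) = 8 + (15 - 4)*(-23) = 8 + 11*(-23) = 8 - 253 = -245)
O = 1168 (O = -245 + 1413 = 1168)
(D + 30*d(0, -5)) + O = (-25 + 30*(-5)) + 1168 = (-25 - 150) + 1168 = -175 + 1168 = 993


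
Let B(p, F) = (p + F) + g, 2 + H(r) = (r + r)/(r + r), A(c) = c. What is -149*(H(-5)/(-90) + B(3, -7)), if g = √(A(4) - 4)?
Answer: 53491/90 ≈ 594.34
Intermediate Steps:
H(r) = -1 (H(r) = -2 + (r + r)/(r + r) = -2 + (2*r)/((2*r)) = -2 + (2*r)*(1/(2*r)) = -2 + 1 = -1)
g = 0 (g = √(4 - 4) = √0 = 0)
B(p, F) = F + p (B(p, F) = (p + F) + 0 = (F + p) + 0 = F + p)
-149*(H(-5)/(-90) + B(3, -7)) = -149*(-1/(-90) + (-7 + 3)) = -149*(-1*(-1/90) - 4) = -149*(1/90 - 4) = -149*(-359/90) = 53491/90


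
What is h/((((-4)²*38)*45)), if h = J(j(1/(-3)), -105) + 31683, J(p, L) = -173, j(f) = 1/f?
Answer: 3151/2736 ≈ 1.1517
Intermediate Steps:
h = 31510 (h = -173 + 31683 = 31510)
h/((((-4)²*38)*45)) = 31510/((((-4)²*38)*45)) = 31510/(((16*38)*45)) = 31510/((608*45)) = 31510/27360 = 31510*(1/27360) = 3151/2736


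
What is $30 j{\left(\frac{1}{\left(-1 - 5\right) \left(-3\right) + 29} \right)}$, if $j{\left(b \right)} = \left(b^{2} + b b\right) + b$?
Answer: $\frac{1470}{2209} \approx 0.66546$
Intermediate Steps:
$j{\left(b \right)} = b + 2 b^{2}$ ($j{\left(b \right)} = \left(b^{2} + b^{2}\right) + b = 2 b^{2} + b = b + 2 b^{2}$)
$30 j{\left(\frac{1}{\left(-1 - 5\right) \left(-3\right) + 29} \right)} = 30 \frac{1 + \frac{2}{\left(-1 - 5\right) \left(-3\right) + 29}}{\left(-1 - 5\right) \left(-3\right) + 29} = 30 \frac{1 + \frac{2}{\left(-6\right) \left(-3\right) + 29}}{\left(-6\right) \left(-3\right) + 29} = 30 \frac{1 + \frac{2}{18 + 29}}{18 + 29} = 30 \frac{1 + \frac{2}{47}}{47} = 30 \cdot \frac{1}{47} \cdot \frac{49}{47} = 30 \cdot \frac{49}{2209} = \frac{1470}{2209}$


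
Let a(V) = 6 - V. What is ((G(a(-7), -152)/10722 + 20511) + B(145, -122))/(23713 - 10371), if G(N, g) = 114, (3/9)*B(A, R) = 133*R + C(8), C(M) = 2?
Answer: -25161844/11921077 ≈ -2.1107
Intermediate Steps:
B(A, R) = 6 + 399*R (B(A, R) = 3*(133*R + 2) = 3*(2 + 133*R) = 6 + 399*R)
((G(a(-7), -152)/10722 + 20511) + B(145, -122))/(23713 - 10371) = ((114/10722 + 20511) + (6 + 399*(-122)))/(23713 - 10371) = ((114*(1/10722) + 20511) + (6 - 48678))/13342 = ((19/1787 + 20511) - 48672)*(1/13342) = (36653176/1787 - 48672)*(1/13342) = -50323688/1787*1/13342 = -25161844/11921077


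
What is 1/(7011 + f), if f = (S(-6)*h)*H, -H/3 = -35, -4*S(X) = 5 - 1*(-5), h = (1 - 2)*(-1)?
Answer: 2/13497 ≈ 0.00014818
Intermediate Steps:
h = 1 (h = -1*(-1) = 1)
S(X) = -5/2 (S(X) = -(5 - 1*(-5))/4 = -(5 + 5)/4 = -¼*10 = -5/2)
H = 105 (H = -3*(-35) = 105)
f = -525/2 (f = -5/2*1*105 = -5/2*105 = -525/2 ≈ -262.50)
1/(7011 + f) = 1/(7011 - 525/2) = 1/(13497/2) = 2/13497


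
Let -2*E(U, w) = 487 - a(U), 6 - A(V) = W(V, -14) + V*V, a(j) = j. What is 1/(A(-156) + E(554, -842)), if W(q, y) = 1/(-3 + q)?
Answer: -318/7726285 ≈ -4.1158e-5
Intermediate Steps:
A(V) = 6 - V**2 - 1/(-3 + V) (A(V) = 6 - (1/(-3 + V) + V*V) = 6 - (1/(-3 + V) + V**2) = 6 - (V**2 + 1/(-3 + V)) = 6 + (-V**2 - 1/(-3 + V)) = 6 - V**2 - 1/(-3 + V))
E(U, w) = -487/2 + U/2 (E(U, w) = -(487 - U)/2 = -487/2 + U/2)
1/(A(-156) + E(554, -842)) = 1/((-1 + (-3 - 156)*(6 - 1*(-156)**2))/(-3 - 156) + (-487/2 + (1/2)*554)) = 1/((-1 - 159*(6 - 1*24336))/(-159) + (-487/2 + 277)) = 1/(-(-1 - 159*(6 - 24336))/159 + 67/2) = 1/(-(-1 - 159*(-24330))/159 + 67/2) = 1/(-(-1 + 3868470)/159 + 67/2) = 1/(-1/159*3868469 + 67/2) = 1/(-3868469/159 + 67/2) = 1/(-7726285/318) = -318/7726285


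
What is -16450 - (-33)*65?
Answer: -14305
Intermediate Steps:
-16450 - (-33)*65 = -16450 - 1*(-2145) = -16450 + 2145 = -14305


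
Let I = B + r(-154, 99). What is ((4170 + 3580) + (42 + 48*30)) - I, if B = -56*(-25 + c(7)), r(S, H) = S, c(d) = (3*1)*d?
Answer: 9162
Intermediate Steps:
c(d) = 3*d
B = 224 (B = -56*(-25 + 3*7) = -56*(-25 + 21) = -56*(-4) = 224)
I = 70 (I = 224 - 154 = 70)
((4170 + 3580) + (42 + 48*30)) - I = ((4170 + 3580) + (42 + 48*30)) - 1*70 = (7750 + (42 + 1440)) - 70 = (7750 + 1482) - 70 = 9232 - 70 = 9162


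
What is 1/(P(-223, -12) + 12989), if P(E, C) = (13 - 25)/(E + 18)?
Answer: 205/2662757 ≈ 7.6988e-5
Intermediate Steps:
P(E, C) = -12/(18 + E)
1/(P(-223, -12) + 12989) = 1/(-12/(18 - 223) + 12989) = 1/(-12/(-205) + 12989) = 1/(-12*(-1/205) + 12989) = 1/(12/205 + 12989) = 1/(2662757/205) = 205/2662757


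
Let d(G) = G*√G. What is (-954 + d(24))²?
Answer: 923940 - 91584*√6 ≈ 6.9961e+5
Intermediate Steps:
d(G) = G^(3/2)
(-954 + d(24))² = (-954 + 24^(3/2))² = (-954 + 48*√6)²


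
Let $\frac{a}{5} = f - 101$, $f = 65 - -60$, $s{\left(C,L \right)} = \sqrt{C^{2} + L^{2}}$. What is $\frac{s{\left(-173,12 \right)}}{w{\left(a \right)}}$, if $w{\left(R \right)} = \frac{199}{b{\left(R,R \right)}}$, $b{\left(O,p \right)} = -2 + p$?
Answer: $\frac{118 \sqrt{30073}}{199} \approx 102.83$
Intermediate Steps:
$f = 125$ ($f = 65 + 60 = 125$)
$a = 120$ ($a = 5 \left(125 - 101\right) = 5 \cdot 24 = 120$)
$w{\left(R \right)} = \frac{199}{-2 + R}$
$\frac{s{\left(-173,12 \right)}}{w{\left(a \right)}} = \frac{\sqrt{\left(-173\right)^{2} + 12^{2}}}{199 \frac{1}{-2 + 120}} = \frac{\sqrt{29929 + 144}}{199 \cdot \frac{1}{118}} = \frac{\sqrt{30073}}{199 \cdot \frac{1}{118}} = \frac{\sqrt{30073}}{\frac{199}{118}} = \sqrt{30073} \cdot \frac{118}{199} = \frac{118 \sqrt{30073}}{199}$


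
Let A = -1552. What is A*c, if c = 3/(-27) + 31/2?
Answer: -214952/9 ≈ -23884.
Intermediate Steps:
c = 277/18 (c = 3*(-1/27) + 31*(½) = -⅑ + 31/2 = 277/18 ≈ 15.389)
A*c = -1552*277/18 = -214952/9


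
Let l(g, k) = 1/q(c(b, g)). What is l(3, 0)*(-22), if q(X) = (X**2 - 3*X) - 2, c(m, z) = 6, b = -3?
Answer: -11/8 ≈ -1.3750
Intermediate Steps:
q(X) = -2 + X**2 - 3*X
l(g, k) = 1/16 (l(g, k) = 1/(-2 + 6**2 - 3*6) = 1/(-2 + 36 - 18) = 1/16)
l(3, 0)*(-22) = (1/16)*(-22) = -11/8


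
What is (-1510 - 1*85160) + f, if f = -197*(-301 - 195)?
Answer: 11042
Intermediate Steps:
f = 97712 (f = -197*(-496) = 97712)
(-1510 - 1*85160) + f = (-1510 - 1*85160) + 97712 = (-1510 - 85160) + 97712 = -86670 + 97712 = 11042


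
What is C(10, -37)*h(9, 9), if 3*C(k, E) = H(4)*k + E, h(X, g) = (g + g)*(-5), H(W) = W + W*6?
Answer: -7290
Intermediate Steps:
H(W) = 7*W (H(W) = W + 6*W = 7*W)
h(X, g) = -10*g (h(X, g) = (2*g)*(-5) = -10*g)
C(k, E) = E/3 + 28*k/3 (C(k, E) = ((7*4)*k + E)/3 = (28*k + E)/3 = (E + 28*k)/3 = E/3 + 28*k/3)
C(10, -37)*h(9, 9) = ((⅓)*(-37) + (28/3)*10)*(-10*9) = (-37/3 + 280/3)*(-90) = 81*(-90) = -7290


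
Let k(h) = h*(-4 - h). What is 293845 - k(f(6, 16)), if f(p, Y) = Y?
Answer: 294165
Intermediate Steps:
293845 - k(f(6, 16)) = 293845 - (-1)*16*(4 + 16) = 293845 - (-1)*16*20 = 293845 - 1*(-320) = 293845 + 320 = 294165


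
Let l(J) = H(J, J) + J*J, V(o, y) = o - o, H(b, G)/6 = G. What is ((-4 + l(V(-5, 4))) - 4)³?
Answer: -512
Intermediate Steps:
H(b, G) = 6*G
V(o, y) = 0
l(J) = J² + 6*J (l(J) = 6*J + J*J = 6*J + J² = J² + 6*J)
((-4 + l(V(-5, 4))) - 4)³ = ((-4 + 0*(6 + 0)) - 4)³ = ((-4 + 0*6) - 4)³ = ((-4 + 0) - 4)³ = (-4 - 4)³ = (-8)³ = -512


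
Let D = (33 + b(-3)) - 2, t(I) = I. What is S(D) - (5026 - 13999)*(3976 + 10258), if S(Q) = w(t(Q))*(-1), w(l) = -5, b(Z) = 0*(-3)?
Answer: 127721687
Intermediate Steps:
b(Z) = 0
D = 31 (D = (33 + 0) - 2 = 33 - 2 = 31)
S(Q) = 5 (S(Q) = -5*(-1) = 5)
S(D) - (5026 - 13999)*(3976 + 10258) = 5 - (5026 - 13999)*(3976 + 10258) = 5 - (-8973)*14234 = 5 - 1*(-127721682) = 5 + 127721682 = 127721687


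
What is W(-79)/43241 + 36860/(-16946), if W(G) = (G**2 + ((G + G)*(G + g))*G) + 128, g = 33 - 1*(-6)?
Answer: -4973366533/366380993 ≈ -13.574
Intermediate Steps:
g = 39 (g = 33 + 6 = 39)
W(G) = 128 + G**2 + 2*G**2*(39 + G) (W(G) = (G**2 + ((G + G)*(G + 39))*G) + 128 = (G**2 + ((2*G)*(39 + G))*G) + 128 = (G**2 + (2*G*(39 + G))*G) + 128 = (G**2 + 2*G**2*(39 + G)) + 128 = 128 + G**2 + 2*G**2*(39 + G))
W(-79)/43241 + 36860/(-16946) = (128 + 2*(-79)**3 + 79*(-79)**2)/43241 + 36860/(-16946) = (128 + 2*(-493039) + 79*6241)*(1/43241) + 36860*(-1/16946) = (128 - 986078 + 493039)*(1/43241) - 18430/8473 = -492911*1/43241 - 18430/8473 = -492911/43241 - 18430/8473 = -4973366533/366380993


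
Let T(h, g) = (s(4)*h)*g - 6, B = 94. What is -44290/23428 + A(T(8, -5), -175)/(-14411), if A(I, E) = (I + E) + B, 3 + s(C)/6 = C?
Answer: -315301117/168810454 ≈ -1.8678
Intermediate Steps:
s(C) = -18 + 6*C
T(h, g) = -6 + 6*g*h (T(h, g) = ((-18 + 6*4)*h)*g - 6 = ((-18 + 24)*h)*g - 6 = (6*h)*g - 6 = 6*g*h - 6 = -6 + 6*g*h)
A(I, E) = 94 + E + I (A(I, E) = (I + E) + 94 = (E + I) + 94 = 94 + E + I)
-44290/23428 + A(T(8, -5), -175)/(-14411) = -44290/23428 + (94 - 175 + (-6 + 6*(-5)*8))/(-14411) = -44290*1/23428 + (94 - 175 + (-6 - 240))*(-1/14411) = -22145/11714 + (94 - 175 - 246)*(-1/14411) = -22145/11714 - 327*(-1/14411) = -22145/11714 + 327/14411 = -315301117/168810454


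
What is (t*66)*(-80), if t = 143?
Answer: -755040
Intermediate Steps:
(t*66)*(-80) = (143*66)*(-80) = 9438*(-80) = -755040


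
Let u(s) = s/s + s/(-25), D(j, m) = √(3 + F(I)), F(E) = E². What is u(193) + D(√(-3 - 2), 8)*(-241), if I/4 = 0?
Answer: -168/25 - 241*√3 ≈ -424.14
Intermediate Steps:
I = 0 (I = 4*0 = 0)
D(j, m) = √3 (D(j, m) = √(3 + 0²) = √(3 + 0) = √3)
u(s) = 1 - s/25 (u(s) = 1 + s*(-1/25) = 1 - s/25)
u(193) + D(√(-3 - 2), 8)*(-241) = (1 - 1/25*193) + √3*(-241) = (1 - 193/25) - 241*√3 = -168/25 - 241*√3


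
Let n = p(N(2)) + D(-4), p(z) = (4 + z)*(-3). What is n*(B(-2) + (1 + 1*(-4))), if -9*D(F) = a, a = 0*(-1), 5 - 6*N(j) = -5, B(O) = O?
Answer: 85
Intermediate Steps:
N(j) = 5/3 (N(j) = ⅚ - ⅙*(-5) = ⅚ + ⅚ = 5/3)
p(z) = -12 - 3*z
a = 0
D(F) = 0 (D(F) = -⅑*0 = 0)
n = -17 (n = (-12 - 3*5/3) + 0 = (-12 - 5) + 0 = -17 + 0 = -17)
n*(B(-2) + (1 + 1*(-4))) = -17*(-2 + (1 + 1*(-4))) = -17*(-2 + (1 - 4)) = -17*(-2 - 3) = -17*(-5) = 85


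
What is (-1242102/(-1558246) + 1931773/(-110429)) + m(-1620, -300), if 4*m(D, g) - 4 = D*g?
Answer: 10452239043730067/86037773767 ≈ 1.2148e+5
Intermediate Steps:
m(D, g) = 1 + D*g/4 (m(D, g) = 1 + (D*g)/4 = 1 + D*g/4)
(-1242102/(-1558246) + 1931773/(-110429)) + m(-1620, -300) = (-1242102/(-1558246) + 1931773/(-110429)) + (1 + (¼)*(-1620)*(-300)) = (-1242102*(-1/1558246) + 1931773*(-1/110429)) + (1 + 121500) = (621051/779123 - 1931773/110429) + 121501 = -1436506734200/86037773767 + 121501 = 10452239043730067/86037773767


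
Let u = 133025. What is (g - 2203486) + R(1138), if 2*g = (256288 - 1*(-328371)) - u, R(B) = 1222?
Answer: -1976447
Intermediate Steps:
g = 225817 (g = ((256288 - 1*(-328371)) - 1*133025)/2 = ((256288 + 328371) - 133025)/2 = (584659 - 133025)/2 = (½)*451634 = 225817)
(g - 2203486) + R(1138) = (225817 - 2203486) + 1222 = -1977669 + 1222 = -1976447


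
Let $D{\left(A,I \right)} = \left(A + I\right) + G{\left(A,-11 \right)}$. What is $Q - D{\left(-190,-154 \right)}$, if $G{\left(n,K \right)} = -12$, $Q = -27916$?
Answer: $-27560$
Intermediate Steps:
$D{\left(A,I \right)} = -12 + A + I$ ($D{\left(A,I \right)} = \left(A + I\right) - 12 = -12 + A + I$)
$Q - D{\left(-190,-154 \right)} = -27916 - \left(-12 - 190 - 154\right) = -27916 - -356 = -27916 + 356 = -27560$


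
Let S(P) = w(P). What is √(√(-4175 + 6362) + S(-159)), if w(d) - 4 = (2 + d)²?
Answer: √(24653 + 27*√3) ≈ 157.16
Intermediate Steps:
w(d) = 4 + (2 + d)²
S(P) = 4 + (2 + P)²
√(√(-4175 + 6362) + S(-159)) = √(√(-4175 + 6362) + (4 + (2 - 159)²)) = √(√2187 + (4 + (-157)²)) = √(27*√3 + (4 + 24649)) = √(27*√3 + 24653) = √(24653 + 27*√3)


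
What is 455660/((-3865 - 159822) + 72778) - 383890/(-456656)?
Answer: -86590408475/20757070152 ≈ -4.1716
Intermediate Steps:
455660/((-3865 - 159822) + 72778) - 383890/(-456656) = 455660/(-163687 + 72778) - 383890*(-1/456656) = 455660/(-90909) + 191945/228328 = 455660*(-1/90909) + 191945/228328 = -455660/90909 + 191945/228328 = -86590408475/20757070152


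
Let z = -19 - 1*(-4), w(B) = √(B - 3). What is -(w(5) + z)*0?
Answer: 0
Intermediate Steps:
w(B) = √(-3 + B)
z = -15 (z = -19 + 4 = -15)
-(w(5) + z)*0 = -(√(-3 + 5) - 15)*0 = -(√2 - 15)*0 = -(-15 + √2)*0 = -1*0 = 0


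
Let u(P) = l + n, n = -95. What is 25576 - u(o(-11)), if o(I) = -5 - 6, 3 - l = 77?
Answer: 25745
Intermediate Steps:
l = -74 (l = 3 - 1*77 = 3 - 77 = -74)
o(I) = -11
u(P) = -169 (u(P) = -74 - 95 = -169)
25576 - u(o(-11)) = 25576 - 1*(-169) = 25576 + 169 = 25745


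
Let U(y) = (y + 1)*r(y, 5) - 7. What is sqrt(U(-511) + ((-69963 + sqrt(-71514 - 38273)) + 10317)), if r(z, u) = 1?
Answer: sqrt(-60163 + I*sqrt(109787)) ≈ 0.6754 + 245.28*I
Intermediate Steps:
U(y) = -6 + y (U(y) = (y + 1)*1 - 7 = (1 + y)*1 - 7 = (1 + y) - 7 = -6 + y)
sqrt(U(-511) + ((-69963 + sqrt(-71514 - 38273)) + 10317)) = sqrt((-6 - 511) + ((-69963 + sqrt(-71514 - 38273)) + 10317)) = sqrt(-517 + ((-69963 + sqrt(-109787)) + 10317)) = sqrt(-517 + ((-69963 + I*sqrt(109787)) + 10317)) = sqrt(-517 + (-59646 + I*sqrt(109787))) = sqrt(-60163 + I*sqrt(109787))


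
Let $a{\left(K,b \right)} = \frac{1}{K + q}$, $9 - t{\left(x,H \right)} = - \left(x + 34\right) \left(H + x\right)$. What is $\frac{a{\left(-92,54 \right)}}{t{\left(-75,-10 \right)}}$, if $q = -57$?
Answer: $- \frac{1}{520606} \approx -1.9208 \cdot 10^{-6}$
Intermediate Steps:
$t{\left(x,H \right)} = 9 + \left(34 + x\right) \left(H + x\right)$ ($t{\left(x,H \right)} = 9 - - \left(x + 34\right) \left(H + x\right) = 9 - - \left(34 + x\right) \left(H + x\right) = 9 + \left(34 + x\right) \left(H + x\right)$)
$a{\left(K,b \right)} = \frac{1}{-57 + K}$ ($a{\left(K,b \right)} = \frac{1}{K - 57} = \frac{1}{-57 + K}$)
$\frac{a{\left(-92,54 \right)}}{t{\left(-75,-10 \right)}} = \frac{1}{\left(-57 - 92\right) \left(9 + \left(-75\right)^{2} + 34 \left(-10\right) + 34 \left(-75\right) - -750\right)} = \frac{1}{\left(-149\right) \left(9 + 5625 - 340 - 2550 + 750\right)} = - \frac{1}{149 \cdot 3494} = \left(- \frac{1}{149}\right) \frac{1}{3494} = - \frac{1}{520606}$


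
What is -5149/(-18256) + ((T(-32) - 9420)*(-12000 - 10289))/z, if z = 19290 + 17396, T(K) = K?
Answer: 113125975323/19698224 ≈ 5743.0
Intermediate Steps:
z = 36686
-5149/(-18256) + ((T(-32) - 9420)*(-12000 - 10289))/z = -5149/(-18256) + ((-32 - 9420)*(-12000 - 10289))/36686 = -5149*(-1/18256) - 9452*(-22289)*(1/36686) = 5149/18256 + 210675628*(1/36686) = 5149/18256 + 6196342/1079 = 113125975323/19698224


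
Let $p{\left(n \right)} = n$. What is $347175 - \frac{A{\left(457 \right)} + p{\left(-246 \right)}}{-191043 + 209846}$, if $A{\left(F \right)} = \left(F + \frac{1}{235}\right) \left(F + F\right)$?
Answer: $\frac{1533965806241}{4418705} \approx 3.4715 \cdot 10^{5}$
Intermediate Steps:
$A{\left(F \right)} = 2 F \left(\frac{1}{235} + F\right)$ ($A{\left(F \right)} = \left(F + \frac{1}{235}\right) 2 F = \left(\frac{1}{235} + F\right) 2 F = 2 F \left(\frac{1}{235} + F\right)$)
$347175 - \frac{A{\left(457 \right)} + p{\left(-246 \right)}}{-191043 + 209846} = 347175 - \frac{\frac{2}{235} \cdot 457 \left(1 + 235 \cdot 457\right) - 246}{-191043 + 209846} = 347175 - \frac{\frac{2}{235} \cdot 457 \left(1 + 107395\right) - 246}{18803} = 347175 - \left(\frac{2}{235} \cdot 457 \cdot 107396 - 246\right) \frac{1}{18803} = 347175 - \left(\frac{98159944}{235} - 246\right) \frac{1}{18803} = 347175 - \frac{98102134}{235} \cdot \frac{1}{18803} = 347175 - \frac{98102134}{4418705} = \frac{1533965806241}{4418705}$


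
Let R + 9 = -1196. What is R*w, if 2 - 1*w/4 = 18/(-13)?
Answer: -212080/13 ≈ -16314.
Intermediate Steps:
R = -1205 (R = -9 - 1196 = -1205)
w = 176/13 (w = 8 - 72/(-13) = 8 - 72*(-1)/13 = 8 - 4*(-18/13) = 8 + 72/13 = 176/13 ≈ 13.538)
R*w = -1205*176/13 = -212080/13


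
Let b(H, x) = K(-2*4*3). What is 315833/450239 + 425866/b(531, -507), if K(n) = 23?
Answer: 191748746133/10355497 ≈ 18517.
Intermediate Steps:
b(H, x) = 23
315833/450239 + 425866/b(531, -507) = 315833/450239 + 425866/23 = 191748746133/10355497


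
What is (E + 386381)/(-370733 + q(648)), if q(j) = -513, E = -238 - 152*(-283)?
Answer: -429159/371246 ≈ -1.1560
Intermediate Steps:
E = 42778 (E = -238 + 43016 = 42778)
(E + 386381)/(-370733 + q(648)) = (42778 + 386381)/(-370733 - 513) = 429159/(-371246) = 429159*(-1/371246) = -429159/371246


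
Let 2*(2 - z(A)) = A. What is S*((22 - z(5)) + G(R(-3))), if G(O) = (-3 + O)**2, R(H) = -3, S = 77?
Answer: 9009/2 ≈ 4504.5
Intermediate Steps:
z(A) = 2 - A/2
S*((22 - z(5)) + G(R(-3))) = 77*((22 - (2 - 1/2*5)) + (-3 - 3)**2) = 77*((22 - (2 - 5/2)) + (-6)**2) = 77*((22 - 1*(-1/2)) + 36) = 77*((22 + 1/2) + 36) = 77*(45/2 + 36) = 77*(117/2) = 9009/2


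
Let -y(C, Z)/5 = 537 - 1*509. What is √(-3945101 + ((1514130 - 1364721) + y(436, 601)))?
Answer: 2*I*√948958 ≈ 1948.3*I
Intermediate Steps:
y(C, Z) = -140 (y(C, Z) = -5*(537 - 1*509) = -5*(537 - 509) = -5*28 = -140)
√(-3945101 + ((1514130 - 1364721) + y(436, 601))) = √(-3945101 + ((1514130 - 1364721) - 140)) = √(-3945101 + (149409 - 140)) = √(-3945101 + 149269) = √(-3795832) = 2*I*√948958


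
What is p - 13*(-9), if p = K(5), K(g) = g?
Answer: 122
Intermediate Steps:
p = 5
p - 13*(-9) = 5 - 13*(-9) = 5 + 117 = 122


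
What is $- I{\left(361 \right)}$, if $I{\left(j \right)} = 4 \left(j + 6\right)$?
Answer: $-1468$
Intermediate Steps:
$I{\left(j \right)} = 24 + 4 j$ ($I{\left(j \right)} = 4 \left(6 + j\right) = 24 + 4 j$)
$- I{\left(361 \right)} = - (24 + 4 \cdot 361) = - (24 + 1444) = \left(-1\right) 1468 = -1468$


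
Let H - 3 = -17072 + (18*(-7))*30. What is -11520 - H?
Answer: 9329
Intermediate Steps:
H = -20849 (H = 3 + (-17072 + (18*(-7))*30) = 3 + (-17072 - 126*30) = 3 + (-17072 - 3780) = 3 - 20852 = -20849)
-11520 - H = -11520 - 1*(-20849) = -11520 + 20849 = 9329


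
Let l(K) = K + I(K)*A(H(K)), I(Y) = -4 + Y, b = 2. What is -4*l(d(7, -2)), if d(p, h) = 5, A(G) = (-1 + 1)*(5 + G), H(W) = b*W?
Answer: -20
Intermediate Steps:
H(W) = 2*W
A(G) = 0 (A(G) = 0*(5 + G) = 0)
l(K) = K (l(K) = K + (-4 + K)*0 = K + 0 = K)
-4*l(d(7, -2)) = -4*5 = -20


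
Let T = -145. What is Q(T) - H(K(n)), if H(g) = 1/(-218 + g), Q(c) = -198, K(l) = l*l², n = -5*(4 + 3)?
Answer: -8532413/43093 ≈ -198.00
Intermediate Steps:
n = -35 (n = -5*7 = -35)
K(l) = l³
Q(T) - H(K(n)) = -198 - 1/(-218 + (-35)³) = -198 - 1/(-218 - 42875) = -198 - 1/(-43093) = -198 - 1*(-1/43093) = -198 + 1/43093 = -8532413/43093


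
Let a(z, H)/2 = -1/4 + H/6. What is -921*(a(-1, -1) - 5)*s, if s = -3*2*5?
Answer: -161175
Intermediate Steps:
a(z, H) = -1/2 + H/3 (a(z, H) = 2*(-1/4 + H/6) = -1/2 + H/3)
s = -30 (s = -6*5 = -30)
-921*(a(-1, -1) - 5)*s = -921*((-1/2 + (1/3)*(-1)) - 5)*(-30) = -921*((-1/2 - 1/3) - 5)*(-30) = -921*(-5/6 - 5)*(-30) = -(-10745)*(-30)/2 = -921*175 = -161175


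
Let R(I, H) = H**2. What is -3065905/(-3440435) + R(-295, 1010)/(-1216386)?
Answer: 21973617583/418489696791 ≈ 0.052507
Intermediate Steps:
-3065905/(-3440435) + R(-295, 1010)/(-1216386) = -3065905/(-3440435) + 1010**2/(-1216386) = -3065905*(-1/3440435) + 1020100*(-1/1216386) = 613181/688087 - 510050/608193 = 21973617583/418489696791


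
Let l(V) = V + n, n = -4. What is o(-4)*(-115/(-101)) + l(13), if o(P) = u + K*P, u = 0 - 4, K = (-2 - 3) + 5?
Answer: 449/101 ≈ 4.4455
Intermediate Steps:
K = 0 (K = -5 + 5 = 0)
u = -4
l(V) = -4 + V (l(V) = V - 4 = -4 + V)
o(P) = -4 (o(P) = -4 + 0*P = -4 + 0 = -4)
o(-4)*(-115/(-101)) + l(13) = -(-460)/(-101) + (-4 + 13) = -(-460)*(-1)/101 + 9 = -4*115/101 + 9 = -460/101 + 9 = 449/101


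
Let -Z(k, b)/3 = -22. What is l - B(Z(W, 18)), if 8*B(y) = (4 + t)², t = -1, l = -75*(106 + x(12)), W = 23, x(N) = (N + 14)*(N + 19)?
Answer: -547209/8 ≈ -68401.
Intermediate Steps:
x(N) = (14 + N)*(19 + N)
Z(k, b) = 66 (Z(k, b) = -3*(-22) = 66)
l = -68400 (l = -75*(106 + (266 + 12² + 33*12)) = -75*(106 + (266 + 144 + 396)) = -75*(106 + 806) = -75*912 = -68400)
B(y) = 9/8 (B(y) = (4 - 1)²/8 = (⅛)*3² = (⅛)*9 = 9/8)
l - B(Z(W, 18)) = -68400 - 1*9/8 = -68400 - 9/8 = -547209/8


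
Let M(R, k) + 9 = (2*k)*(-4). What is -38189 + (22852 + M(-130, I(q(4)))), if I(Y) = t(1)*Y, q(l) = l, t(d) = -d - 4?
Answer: -15186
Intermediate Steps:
t(d) = -4 - d
I(Y) = -5*Y (I(Y) = (-4 - 1*1)*Y = (-4 - 1)*Y = -5*Y)
M(R, k) = -9 - 8*k (M(R, k) = -9 + (2*k)*(-4) = -9 - 8*k)
-38189 + (22852 + M(-130, I(q(4)))) = -38189 + (22852 + (-9 - (-40)*4)) = -38189 + (22852 + (-9 - 8*(-20))) = -38189 + (22852 + (-9 + 160)) = -38189 + (22852 + 151) = -38189 + 23003 = -15186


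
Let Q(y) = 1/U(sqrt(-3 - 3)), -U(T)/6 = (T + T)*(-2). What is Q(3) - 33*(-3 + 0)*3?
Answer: 297 - I*sqrt(6)/144 ≈ 297.0 - 0.01701*I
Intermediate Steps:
U(T) = 24*T (U(T) = -6*(T + T)*(-2) = -6*2*T*(-2) = -(-24)*T = 24*T)
Q(y) = -I*sqrt(6)/144 (Q(y) = 1/(24*sqrt(-3 - 3)) = 1/(24*sqrt(-6)) = 1/(24*(I*sqrt(6))) = 1/(24*I*sqrt(6)) = -I*sqrt(6)/144)
Q(3) - 33*(-3 + 0)*3 = -I*sqrt(6)/144 - 33*(-3 + 0)*3 = -I*sqrt(6)/144 - (-99)*3 = -I*sqrt(6)/144 - 33*(-9) = -I*sqrt(6)/144 + 297 = 297 - I*sqrt(6)/144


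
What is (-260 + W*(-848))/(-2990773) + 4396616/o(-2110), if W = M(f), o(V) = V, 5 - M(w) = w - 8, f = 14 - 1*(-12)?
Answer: -6574651568104/3155265515 ≈ -2083.7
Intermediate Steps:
f = 26 (f = 14 + 12 = 26)
M(w) = 13 - w (M(w) = 5 - (w - 8) = 5 - (-8 + w) = 5 + (8 - w) = 13 - w)
W = -13 (W = 13 - 1*26 = 13 - 26 = -13)
(-260 + W*(-848))/(-2990773) + 4396616/o(-2110) = (-260 - 13*(-848))/(-2990773) + 4396616/(-2110) = (-260 + 11024)*(-1/2990773) + 4396616*(-1/2110) = 10764*(-1/2990773) - 2198308/1055 = -10764/2990773 - 2198308/1055 = -6574651568104/3155265515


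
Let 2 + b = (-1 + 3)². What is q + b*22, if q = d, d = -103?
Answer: -59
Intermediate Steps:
q = -103
b = 2 (b = -2 + (-1 + 3)² = -2 + 2² = -2 + 4 = 2)
q + b*22 = -103 + 2*22 = -103 + 44 = -59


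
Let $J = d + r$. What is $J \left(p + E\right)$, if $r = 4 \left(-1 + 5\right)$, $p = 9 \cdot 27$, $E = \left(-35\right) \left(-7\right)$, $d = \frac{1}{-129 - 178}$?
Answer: $\frac{2396568}{307} \approx 7806.4$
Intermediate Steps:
$d = - \frac{1}{307}$ ($d = \frac{1}{-307} = - \frac{1}{307} \approx -0.0032573$)
$E = 245$
$p = 243$
$r = 16$ ($r = 4 \cdot 4 = 16$)
$J = \frac{4911}{307}$ ($J = - \frac{1}{307} + 16 = \frac{4911}{307} \approx 15.997$)
$J \left(p + E\right) = \frac{4911 \left(243 + 245\right)}{307} = \frac{4911}{307} \cdot 488 = \frac{2396568}{307}$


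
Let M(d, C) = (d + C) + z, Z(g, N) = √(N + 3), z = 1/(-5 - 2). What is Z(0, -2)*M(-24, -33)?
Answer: -400/7 ≈ -57.143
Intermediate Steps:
z = -⅐ (z = 1/(-7) = -⅐ ≈ -0.14286)
Z(g, N) = √(3 + N)
M(d, C) = -⅐ + C + d (M(d, C) = (d + C) - ⅐ = (C + d) - ⅐ = -⅐ + C + d)
Z(0, -2)*M(-24, -33) = √(3 - 2)*(-⅐ - 33 - 24) = √1*(-400/7) = 1*(-400/7) = -400/7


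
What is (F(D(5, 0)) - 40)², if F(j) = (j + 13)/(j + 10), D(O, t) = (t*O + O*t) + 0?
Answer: 149769/100 ≈ 1497.7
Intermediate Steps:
D(O, t) = 2*O*t (D(O, t) = (O*t + O*t) + 0 = 2*O*t + 0 = 2*O*t)
F(j) = (13 + j)/(10 + j)
(F(D(5, 0)) - 40)² = ((13 + 2*5*0)/(10 + 2*5*0) - 40)² = ((13 + 0)/(10 + 0) - 40)² = (13/10 - 40)² = (-387/10)² = 149769/100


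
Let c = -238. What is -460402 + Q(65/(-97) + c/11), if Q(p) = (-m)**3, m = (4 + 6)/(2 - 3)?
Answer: -459402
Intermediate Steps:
m = -10 (m = 10/(-1) = 10*(-1) = -10)
Q(p) = 1000 (Q(p) = (-1*(-10))**3 = 10**3 = 1000)
-460402 + Q(65/(-97) + c/11) = -460402 + 1000 = -459402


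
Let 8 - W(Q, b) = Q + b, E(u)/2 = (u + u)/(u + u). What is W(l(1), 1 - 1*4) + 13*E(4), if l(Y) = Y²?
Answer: 36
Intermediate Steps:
E(u) = 2 (E(u) = 2*((u + u)/(u + u)) = 2*((2*u)/((2*u))) = 2*((2*u)*(1/(2*u))) = 2*1 = 2)
W(Q, b) = 8 - Q - b (W(Q, b) = 8 - (Q + b) = 8 + (-Q - b) = 8 - Q - b)
W(l(1), 1 - 1*4) + 13*E(4) = (8 - 1*1² - (1 - 1*4)) + 13*2 = (8 - 1*1 - (1 - 4)) + 26 = (8 - 1 - 1*(-3)) + 26 = (8 - 1 + 3) + 26 = 10 + 26 = 36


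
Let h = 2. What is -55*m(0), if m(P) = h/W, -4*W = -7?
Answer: -440/7 ≈ -62.857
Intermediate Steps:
W = 7/4 (W = -¼*(-7) = 7/4 ≈ 1.7500)
m(P) = 8/7 (m(P) = 2/(7/4) = 2*(4/7) = 8/7)
-55*m(0) = -55*8/7 = -440/7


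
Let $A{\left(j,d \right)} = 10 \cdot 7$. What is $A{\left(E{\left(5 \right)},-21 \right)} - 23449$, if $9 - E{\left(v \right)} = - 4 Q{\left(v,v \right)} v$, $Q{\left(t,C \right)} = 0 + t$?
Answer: $-23379$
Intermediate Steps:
$Q{\left(t,C \right)} = t$
$E{\left(v \right)} = 9 + 4 v^{2}$ ($E{\left(v \right)} = 9 - - 4 v v = 9 - - 4 v^{2} = 9 + 4 v^{2}$)
$A{\left(j,d \right)} = 70$
$A{\left(E{\left(5 \right)},-21 \right)} - 23449 = 70 - 23449 = -23379$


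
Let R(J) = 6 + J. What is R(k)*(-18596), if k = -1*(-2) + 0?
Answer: -148768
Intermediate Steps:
k = 2 (k = 2 + 0 = 2)
R(k)*(-18596) = (6 + 2)*(-18596) = 8*(-18596) = -148768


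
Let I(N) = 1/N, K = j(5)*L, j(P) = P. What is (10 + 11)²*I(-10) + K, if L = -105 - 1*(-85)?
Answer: -1441/10 ≈ -144.10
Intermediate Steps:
L = -20 (L = -105 + 85 = -20)
K = -100 (K = 5*(-20) = -100)
(10 + 11)²*I(-10) + K = (10 + 11)²/(-10) - 100 = 21²*(-⅒) - 100 = 441*(-⅒) - 100 = -441/10 - 100 = -1441/10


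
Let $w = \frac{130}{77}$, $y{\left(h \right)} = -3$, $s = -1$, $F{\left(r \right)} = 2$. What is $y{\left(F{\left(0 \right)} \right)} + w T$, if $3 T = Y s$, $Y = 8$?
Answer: $- \frac{1733}{231} \approx -7.5022$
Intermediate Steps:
$w = \frac{130}{77}$ ($w = 130 \cdot \frac{1}{77} = \frac{130}{77} \approx 1.6883$)
$T = - \frac{8}{3}$ ($T = \frac{8 \left(-1\right)}{3} = \frac{1}{3} \left(-8\right) = - \frac{8}{3} \approx -2.6667$)
$y{\left(F{\left(0 \right)} \right)} + w T = -3 + \frac{130}{77} \left(- \frac{8}{3}\right) = -3 - \frac{1040}{231} = - \frac{1733}{231}$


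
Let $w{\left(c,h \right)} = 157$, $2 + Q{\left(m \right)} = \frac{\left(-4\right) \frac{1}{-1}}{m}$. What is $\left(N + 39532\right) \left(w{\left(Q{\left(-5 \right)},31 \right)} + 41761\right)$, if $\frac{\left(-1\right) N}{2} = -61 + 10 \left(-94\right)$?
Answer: $1741022212$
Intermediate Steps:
$Q{\left(m \right)} = -2 + \frac{4}{m}$ ($Q{\left(m \right)} = -2 + \frac{\left(-4\right) \frac{1}{-1}}{m} = -2 + \frac{\left(-4\right) \left(-1\right)}{m} = -2 + \frac{4}{m}$)
$N = 2002$ ($N = - 2 \left(-61 + 10 \left(-94\right)\right) = - 2 \left(-61 - 940\right) = \left(-2\right) \left(-1001\right) = 2002$)
$\left(N + 39532\right) \left(w{\left(Q{\left(-5 \right)},31 \right)} + 41761\right) = \left(2002 + 39532\right) \left(157 + 41761\right) = 41534 \cdot 41918 = 1741022212$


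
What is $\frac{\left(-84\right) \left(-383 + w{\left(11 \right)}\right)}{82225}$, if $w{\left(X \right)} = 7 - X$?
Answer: $\frac{32508}{82225} \approx 0.39535$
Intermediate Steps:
$\frac{\left(-84\right) \left(-383 + w{\left(11 \right)}\right)}{82225} = \frac{\left(-84\right) \left(-383 + \left(7 - 11\right)\right)}{82225} = - 84 \left(-383 + \left(7 - 11\right)\right) \frac{1}{82225} = - 84 \left(-383 - 4\right) \frac{1}{82225} = \left(-84\right) \left(-387\right) \frac{1}{82225} = 32508 \cdot \frac{1}{82225} = \frac{32508}{82225}$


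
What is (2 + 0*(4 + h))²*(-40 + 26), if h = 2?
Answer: -56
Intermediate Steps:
(2 + 0*(4 + h))²*(-40 + 26) = (2 + 0*(4 + 2))²*(-40 + 26) = (2 + 0*6)²*(-14) = (2 + 0)²*(-14) = 2²*(-14) = 4*(-14) = -56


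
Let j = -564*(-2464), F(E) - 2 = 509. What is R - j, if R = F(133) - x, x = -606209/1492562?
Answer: -2073444135761/1492562 ≈ -1.3892e+6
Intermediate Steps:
F(E) = 511 (F(E) = 2 + 509 = 511)
x = -606209/1492562 (x = -606209*1/1492562 = -606209/1492562 ≈ -0.40615)
j = 1389696 (j = -1*(-1389696) = 1389696)
R = 763305391/1492562 (R = 511 - 1*(-606209/1492562) = 511 + 606209/1492562 = 763305391/1492562 ≈ 511.41)
R - j = 763305391/1492562 - 1*1389696 = 763305391/1492562 - 1389696 = -2073444135761/1492562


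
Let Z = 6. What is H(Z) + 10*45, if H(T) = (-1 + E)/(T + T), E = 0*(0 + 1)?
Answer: 5399/12 ≈ 449.92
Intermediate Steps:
E = 0 (E = 0*1 = 0)
H(T) = -1/(2*T) (H(T) = (-1 + 0)/(T + T) = -1/(2*T))
H(Z) + 10*45 = -½/6 + 10*45 = -½*⅙ + 450 = -1/12 + 450 = 5399/12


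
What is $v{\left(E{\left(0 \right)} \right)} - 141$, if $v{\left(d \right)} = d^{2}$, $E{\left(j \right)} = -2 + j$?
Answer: $-137$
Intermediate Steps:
$v{\left(E{\left(0 \right)} \right)} - 141 = \left(-2 + 0\right)^{2} - 141 = \left(-2\right)^{2} - 141 = 4 - 141 = -137$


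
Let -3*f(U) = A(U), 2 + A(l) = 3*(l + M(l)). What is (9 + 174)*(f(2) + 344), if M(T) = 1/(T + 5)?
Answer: 438773/7 ≈ 62682.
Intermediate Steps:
M(T) = 1/(5 + T)
A(l) = -2 + 3*l + 3/(5 + l) (A(l) = -2 + 3*(l + 1/(5 + l)) = -2 + (3*l + 3/(5 + l)) = -2 + 3*l + 3/(5 + l))
f(U) = -(3 + (-2 + 3*U)*(5 + U))/(3*(5 + U))
(9 + 174)*(f(2) + 344) = (9 + 174)*((7 - 13*2 - 3*2**2)/(3*(5 + 2)) + 344) = 183*((1/3)*(7 - 26 - 3*4)/7 + 344) = 183*((1/3)*(1/7)*(7 - 26 - 12) + 344) = 183*((1/3)*(1/7)*(-31) + 344) = 183*(-31/21 + 344) = 183*(7193/21) = 438773/7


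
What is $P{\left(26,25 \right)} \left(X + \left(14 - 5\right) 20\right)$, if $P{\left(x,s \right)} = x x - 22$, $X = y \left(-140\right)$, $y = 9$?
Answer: $-706320$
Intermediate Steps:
$X = -1260$ ($X = 9 \left(-140\right) = -1260$)
$P{\left(x,s \right)} = -22 + x^{2}$ ($P{\left(x,s \right)} = x^{2} - 22 = -22 + x^{2}$)
$P{\left(26,25 \right)} \left(X + \left(14 - 5\right) 20\right) = \left(-22 + 26^{2}\right) \left(-1260 + \left(14 - 5\right) 20\right) = \left(-22 + 676\right) \left(-1260 + 9 \cdot 20\right) = 654 \left(-1260 + 180\right) = 654 \left(-1080\right) = -706320$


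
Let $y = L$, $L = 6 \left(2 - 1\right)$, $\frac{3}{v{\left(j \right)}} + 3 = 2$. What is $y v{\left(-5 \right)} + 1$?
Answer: $-17$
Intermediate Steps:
$v{\left(j \right)} = -3$ ($v{\left(j \right)} = \frac{3}{-3 + 2} = \frac{3}{-1} = 3 \left(-1\right) = -3$)
$L = 6$ ($L = 6 \cdot 1 = 6$)
$y = 6$
$y v{\left(-5 \right)} + 1 = 6 \left(-3\right) + 1 = -18 + 1 = -17$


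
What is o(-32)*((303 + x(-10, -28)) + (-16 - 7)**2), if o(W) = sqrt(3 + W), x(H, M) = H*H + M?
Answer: 904*I*sqrt(29) ≈ 4868.2*I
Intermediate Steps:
x(H, M) = M + H**2 (x(H, M) = H**2 + M = M + H**2)
o(-32)*((303 + x(-10, -28)) + (-16 - 7)**2) = sqrt(3 - 32)*((303 + (-28 + (-10)**2)) + (-16 - 7)**2) = sqrt(-29)*((303 + (-28 + 100)) + (-23)**2) = (I*sqrt(29))*((303 + 72) + 529) = (I*sqrt(29))*(375 + 529) = (I*sqrt(29))*904 = 904*I*sqrt(29)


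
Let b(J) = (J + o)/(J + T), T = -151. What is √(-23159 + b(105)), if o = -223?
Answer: I*√12249754/23 ≈ 152.17*I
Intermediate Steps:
b(J) = (-223 + J)/(-151 + J) (b(J) = (J - 223)/(J - 151) = (-223 + J)/(-151 + J))
√(-23159 + b(105)) = √(-23159 + (-223 + 105)/(-151 + 105)) = √(-23159 - 118/(-46)) = √(-23159 - 1/46*(-118)) = √(-23159 + 59/23) = √(-532598/23) = I*√12249754/23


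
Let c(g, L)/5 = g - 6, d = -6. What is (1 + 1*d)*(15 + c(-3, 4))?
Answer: 150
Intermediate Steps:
c(g, L) = -30 + 5*g (c(g, L) = 5*(g - 6) = 5*(-6 + g) = -30 + 5*g)
(1 + 1*d)*(15 + c(-3, 4)) = (1 + 1*(-6))*(15 + (-30 + 5*(-3))) = (1 - 6)*(15 + (-30 - 15)) = -5*(15 - 45) = -5*(-30) = 150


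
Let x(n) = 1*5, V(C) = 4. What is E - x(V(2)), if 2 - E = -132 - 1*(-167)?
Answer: -38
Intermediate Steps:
x(n) = 5
E = -33 (E = 2 - (-132 - 1*(-167)) = 2 - (-132 + 167) = 2 - 1*35 = 2 - 35 = -33)
E - x(V(2)) = -33 - 1*5 = -33 - 5 = -38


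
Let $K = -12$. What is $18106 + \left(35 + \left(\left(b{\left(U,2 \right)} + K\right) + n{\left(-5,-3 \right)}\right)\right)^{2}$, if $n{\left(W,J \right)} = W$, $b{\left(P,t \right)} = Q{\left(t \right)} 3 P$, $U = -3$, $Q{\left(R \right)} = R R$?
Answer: $18430$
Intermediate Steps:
$Q{\left(R \right)} = R^{2}$
$b{\left(P,t \right)} = 3 P t^{2}$ ($b{\left(P,t \right)} = t^{2} \cdot 3 P = 3 t^{2} P = 3 P t^{2}$)
$18106 + \left(35 + \left(\left(b{\left(U,2 \right)} + K\right) + n{\left(-5,-3 \right)}\right)\right)^{2} = 18106 + \left(35 + \left(\left(3 \left(-3\right) 2^{2} - 12\right) - 5\right)\right)^{2} = 18106 + \left(35 + \left(\left(3 \left(-3\right) 4 - 12\right) - 5\right)\right)^{2} = 18106 + \left(35 - 53\right)^{2} = 18106 + \left(-18\right)^{2} = 18106 + 324 = 18430$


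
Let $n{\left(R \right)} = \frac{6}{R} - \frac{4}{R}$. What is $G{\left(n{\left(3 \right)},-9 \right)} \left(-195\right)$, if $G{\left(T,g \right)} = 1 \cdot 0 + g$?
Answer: $1755$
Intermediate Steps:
$n{\left(R \right)} = \frac{2}{R}$
$G{\left(T,g \right)} = g$ ($G{\left(T,g \right)} = 0 + g = g$)
$G{\left(n{\left(3 \right)},-9 \right)} \left(-195\right) = \left(-9\right) \left(-195\right) = 1755$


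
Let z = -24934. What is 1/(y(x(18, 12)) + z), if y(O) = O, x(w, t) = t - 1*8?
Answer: -1/24930 ≈ -4.0112e-5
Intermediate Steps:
x(w, t) = -8 + t (x(w, t) = t - 8 = -8 + t)
1/(y(x(18, 12)) + z) = 1/((-8 + 12) - 24934) = 1/(4 - 24934) = 1/(-24930) = -1/24930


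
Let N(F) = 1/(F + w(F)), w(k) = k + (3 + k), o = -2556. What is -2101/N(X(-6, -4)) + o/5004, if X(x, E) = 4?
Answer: -4380656/139 ≈ -31516.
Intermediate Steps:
w(k) = 3 + 2*k
N(F) = 1/(3 + 3*F) (N(F) = 1/(F + (3 + 2*F)) = 1/(3 + 3*F))
-2101/N(X(-6, -4)) + o/5004 = -2101/(1/(3*(1 + 4))) - 2556/5004 = -2101/((⅓)/5) - 2556*1/5004 = -2101/((⅓)*(⅕)) - 71/139 = -2101/1/15 - 71/139 = -2101*15 - 71/139 = -31515 - 71/139 = -4380656/139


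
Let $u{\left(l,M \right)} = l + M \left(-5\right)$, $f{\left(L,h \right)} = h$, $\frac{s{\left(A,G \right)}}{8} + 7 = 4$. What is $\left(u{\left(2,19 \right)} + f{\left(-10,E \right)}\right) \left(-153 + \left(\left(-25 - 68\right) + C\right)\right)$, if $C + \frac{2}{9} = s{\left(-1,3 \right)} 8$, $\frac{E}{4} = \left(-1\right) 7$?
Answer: $\frac{477224}{9} \approx 53025.0$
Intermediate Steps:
$E = -28$ ($E = 4 \left(\left(-1\right) 7\right) = 4 \left(-7\right) = -28$)
$s{\left(A,G \right)} = -24$ ($s{\left(A,G \right)} = -56 + 8 \cdot 4 = -56 + 32 = -24$)
$C = - \frac{1730}{9}$ ($C = - \frac{2}{9} - 192 = - \frac{1730}{9} \approx -192.22$)
$u{\left(l,M \right)} = l - 5 M$
$\left(u{\left(2,19 \right)} + f{\left(-10,E \right)}\right) \left(-153 + \left(\left(-25 - 68\right) + C\right)\right) = \left(\left(2 - 95\right) - 28\right) \left(-153 - \frac{2567}{9}\right) = \left(-93 - 28\right) \left(-153 - \frac{2567}{9}\right) = \left(-121\right) \left(- \frac{3944}{9}\right) = \frac{477224}{9}$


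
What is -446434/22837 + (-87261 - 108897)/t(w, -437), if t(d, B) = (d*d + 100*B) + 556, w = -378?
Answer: -24503493703/1138881190 ≈ -21.515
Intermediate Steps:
t(d, B) = 556 + d² + 100*B (t(d, B) = (d² + 100*B) + 556 = 556 + d² + 100*B)
-446434/22837 + (-87261 - 108897)/t(w, -437) = -446434/22837 + (-87261 - 108897)/(556 + (-378)² + 100*(-437)) = -446434*1/22837 - 196158/(556 + 142884 - 43700) = -446434/22837 - 196158/99740 = -446434/22837 - 196158*1/99740 = -446434/22837 - 98079/49870 = -24503493703/1138881190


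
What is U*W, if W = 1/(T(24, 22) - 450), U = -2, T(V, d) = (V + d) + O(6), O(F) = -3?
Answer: 2/407 ≈ 0.0049140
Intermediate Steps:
T(V, d) = -3 + V + d (T(V, d) = (V + d) - 3 = -3 + V + d)
W = -1/407 (W = 1/((-3 + 24 + 22) - 450) = 1/(43 - 450) = 1/(-407) = -1/407 ≈ -0.0024570)
U*W = -2*(-1/407) = 2/407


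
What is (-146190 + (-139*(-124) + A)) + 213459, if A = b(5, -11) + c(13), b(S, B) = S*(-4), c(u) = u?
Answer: 84498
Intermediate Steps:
b(S, B) = -4*S
A = -7 (A = -4*5 + 13 = -20 + 13 = -7)
(-146190 + (-139*(-124) + A)) + 213459 = (-146190 + (-139*(-124) - 7)) + 213459 = (-146190 + (17236 - 7)) + 213459 = (-146190 + 17229) + 213459 = -128961 + 213459 = 84498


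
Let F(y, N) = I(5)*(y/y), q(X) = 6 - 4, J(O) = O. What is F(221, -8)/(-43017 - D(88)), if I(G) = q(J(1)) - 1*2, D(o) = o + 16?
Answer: 0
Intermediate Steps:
D(o) = 16 + o
q(X) = 2
I(G) = 0 (I(G) = 2 - 1*2 = 2 - 2 = 0)
F(y, N) = 0 (F(y, N) = 0*(y/y) = 0*1 = 0)
F(221, -8)/(-43017 - D(88)) = 0/(-43017 - (16 + 88)) = 0/(-43017 - 1*104) = 0/(-43017 - 104) = 0/(-43121) = 0*(-1/43121) = 0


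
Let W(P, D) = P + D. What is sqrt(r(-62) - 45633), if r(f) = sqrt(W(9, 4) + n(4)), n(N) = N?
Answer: sqrt(-45633 + sqrt(17)) ≈ 213.61*I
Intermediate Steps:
W(P, D) = D + P
r(f) = sqrt(17) (r(f) = sqrt((4 + 9) + 4) = sqrt(13 + 4) = sqrt(17))
sqrt(r(-62) - 45633) = sqrt(sqrt(17) - 45633) = sqrt(-45633 + sqrt(17))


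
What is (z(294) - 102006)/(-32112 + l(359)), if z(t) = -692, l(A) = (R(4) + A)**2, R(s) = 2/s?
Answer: -410792/388513 ≈ -1.0573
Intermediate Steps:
l(A) = (1/2 + A)**2 (l(A) = (2/4 + A)**2 = (2*(1/4) + A)**2 = (1/2 + A)**2)
(z(294) - 102006)/(-32112 + l(359)) = (-692 - 102006)/(-32112 + (1 + 2*359)**2/4) = -102698/(-32112 + (1 + 718)**2/4) = -102698/(-32112 + (1/4)*719**2) = -102698/(-32112 + (1/4)*516961) = -102698/(-32112 + 516961/4) = -102698/388513/4 = -102698*4/388513 = -410792/388513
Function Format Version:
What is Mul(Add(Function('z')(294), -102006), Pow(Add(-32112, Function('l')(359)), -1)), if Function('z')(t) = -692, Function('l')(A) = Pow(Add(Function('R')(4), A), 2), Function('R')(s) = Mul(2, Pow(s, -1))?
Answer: Rational(-410792, 388513) ≈ -1.0573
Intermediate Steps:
Function('l')(A) = Pow(Add(Rational(1, 2), A), 2) (Function('l')(A) = Pow(Add(Mul(2, Pow(4, -1)), A), 2) = Pow(Add(Mul(2, Rational(1, 4)), A), 2) = Pow(Add(Rational(1, 2), A), 2))
Mul(Add(Function('z')(294), -102006), Pow(Add(-32112, Function('l')(359)), -1)) = Mul(Add(-692, -102006), Pow(Add(-32112, Mul(Rational(1, 4), Pow(Add(1, Mul(2, 359)), 2))), -1)) = Mul(-102698, Pow(Add(-32112, Mul(Rational(1, 4), Pow(Add(1, 718), 2))), -1)) = Mul(-102698, Pow(Add(-32112, Mul(Rational(1, 4), Pow(719, 2))), -1)) = Mul(-102698, Pow(Add(-32112, Mul(Rational(1, 4), 516961)), -1)) = Mul(-102698, Pow(Add(-32112, Rational(516961, 4)), -1)) = Mul(-102698, Pow(Rational(388513, 4), -1)) = Mul(-102698, Rational(4, 388513)) = Rational(-410792, 388513)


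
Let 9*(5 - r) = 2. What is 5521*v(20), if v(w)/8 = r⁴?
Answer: 151001602568/6561 ≈ 2.3015e+7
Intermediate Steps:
r = 43/9 (r = 5 - ⅑*2 = 5 - 2/9 = 43/9 ≈ 4.7778)
v(w) = 27350408/6561 (v(w) = 8*(43/9)⁴ = 8*(3418801/6561) = 27350408/6561)
5521*v(20) = 5521*(27350408/6561) = 151001602568/6561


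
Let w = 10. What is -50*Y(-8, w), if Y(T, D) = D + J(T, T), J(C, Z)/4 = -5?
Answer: 500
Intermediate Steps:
J(C, Z) = -20 (J(C, Z) = 4*(-5) = -20)
Y(T, D) = -20 + D (Y(T, D) = D - 20 = -20 + D)
-50*Y(-8, w) = -50*(-20 + 10) = -50*(-10) = 500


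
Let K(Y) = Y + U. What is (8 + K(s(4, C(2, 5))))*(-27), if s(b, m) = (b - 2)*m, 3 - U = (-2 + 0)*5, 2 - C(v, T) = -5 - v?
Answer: -1053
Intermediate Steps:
C(v, T) = 7 + v (C(v, T) = 2 - (-5 - v) = 2 + (5 + v) = 7 + v)
U = 13 (U = 3 - (-2 + 0)*5 = 3 - (-2)*5 = 3 - 1*(-10) = 3 + 10 = 13)
s(b, m) = m*(-2 + b) (s(b, m) = (-2 + b)*m = m*(-2 + b))
K(Y) = 13 + Y (K(Y) = Y + 13 = 13 + Y)
(8 + K(s(4, C(2, 5))))*(-27) = (8 + (13 + (7 + 2)*(-2 + 4)))*(-27) = (8 + (13 + 9*2))*(-27) = (8 + (13 + 18))*(-27) = (8 + 31)*(-27) = 39*(-27) = -1053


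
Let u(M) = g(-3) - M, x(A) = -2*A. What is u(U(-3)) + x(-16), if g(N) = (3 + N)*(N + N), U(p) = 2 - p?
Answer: 27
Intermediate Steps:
g(N) = 2*N*(3 + N) (g(N) = (3 + N)*(2*N) = 2*N*(3 + N))
u(M) = -M (u(M) = 2*(-3)*(3 - 3) - M = 2*(-3)*0 - M = 0 - M = -M)
u(U(-3)) + x(-16) = -(2 - 1*(-3)) - 2*(-16) = -(2 + 3) + 32 = -1*5 + 32 = -5 + 32 = 27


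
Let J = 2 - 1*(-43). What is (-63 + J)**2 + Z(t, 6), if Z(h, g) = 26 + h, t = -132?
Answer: 218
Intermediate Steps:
J = 45 (J = 2 + 43 = 45)
(-63 + J)**2 + Z(t, 6) = (-63 + 45)**2 + (26 - 132) = (-18)**2 - 106 = 324 - 106 = 218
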